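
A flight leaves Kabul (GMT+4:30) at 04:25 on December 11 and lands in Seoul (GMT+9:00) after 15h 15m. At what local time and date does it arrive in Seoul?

00:10 on Dec 12

Convert departure to UTC: 04:25 − 4:30 = 23:55 UTC on Dec 10.
Add 15 hours and 15 minutes travel time → 15:10 UTC (Dec 11).
Seoul is UTC+9:00, so local arrival = 15:10 + 9:00 = 00:10 on Dec 12.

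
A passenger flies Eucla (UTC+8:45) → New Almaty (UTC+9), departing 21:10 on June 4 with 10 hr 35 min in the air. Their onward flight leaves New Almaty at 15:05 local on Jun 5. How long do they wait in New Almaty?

Convert departure to UTC: 21:10 − 8:45 = 12:25 UTC on Jun 4.
Add 10 hours and 35 minutes flight time → 23:00 UTC.
New Almaty is UTC+9:00, so local arrival = 23:00 + 9:00 = 08:00 on Jun 5.
Layover = 15:05 − 08:00 = 7 hours 5 minutes.

7 hours 5 minutes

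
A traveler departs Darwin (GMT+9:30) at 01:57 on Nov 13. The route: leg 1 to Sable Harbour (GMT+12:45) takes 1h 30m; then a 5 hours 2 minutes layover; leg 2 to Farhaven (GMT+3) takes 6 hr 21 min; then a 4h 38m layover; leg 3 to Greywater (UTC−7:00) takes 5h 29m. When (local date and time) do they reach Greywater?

Convert departure to UTC: 01:57 − 9:30 = 16:27 UTC on Nov 12.
Add 1 hour 30 minutes leg 1 → 17:57 UTC.
Add 5 hours 2 minutes layover in Sable Harbour → 22:59 UTC.
Add 6 hours 21 minutes leg 2 → 05:20 UTC (Nov 13).
Add 4 hours 38 minutes layover in Farhaven → 09:58 UTC.
Add 5 hours and 29 minutes leg 3 → 15:27 UTC.
Greywater is UTC−7:00, so local arrival = 15:27 − 7:00 = 08:27 on Nov 13.

08:27 on Nov 13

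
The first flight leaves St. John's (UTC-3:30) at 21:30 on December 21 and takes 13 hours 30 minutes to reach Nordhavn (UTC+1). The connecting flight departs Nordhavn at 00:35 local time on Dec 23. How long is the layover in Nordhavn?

9 hours 5 minutes

Convert departure to UTC: 21:30 + 3:30 = 01:00 UTC on Dec 22.
Add 13 hours 30 minutes flight time → 14:30 UTC.
Nordhavn is UTC+1:00, so local arrival = 14:30 + 1:00 = 15:30 on Dec 22.
Layover = 00:35 − 15:30 (+1 day) = 9 hours 5 minutes.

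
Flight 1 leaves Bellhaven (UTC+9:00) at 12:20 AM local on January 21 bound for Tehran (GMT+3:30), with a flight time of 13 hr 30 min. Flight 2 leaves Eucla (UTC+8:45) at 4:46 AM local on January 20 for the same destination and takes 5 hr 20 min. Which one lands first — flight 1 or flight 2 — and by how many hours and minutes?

the second, by 27 hours 29 minutes

Flight 1 in UTC: 12:20 AM − 9:00 = 3:20 PM on Jan 20.
+13 hours and 30 minutes → arrive 4:50 AM UTC on Jan 21.
Flight 2 in UTC: 4:46 AM − 8:45 = 8:01 PM on Jan 19.
+5 hours 20 minutes → arrive 1:21 AM UTC on Jan 20.
Flight 2 lands earlier by 27 hours 29 minutes.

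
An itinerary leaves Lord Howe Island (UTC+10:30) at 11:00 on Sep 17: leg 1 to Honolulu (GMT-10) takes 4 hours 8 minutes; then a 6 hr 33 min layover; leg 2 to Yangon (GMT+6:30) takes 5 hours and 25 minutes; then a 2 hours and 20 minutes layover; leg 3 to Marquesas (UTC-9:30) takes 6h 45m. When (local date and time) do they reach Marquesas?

16:11 on Sep 17

Convert departure to UTC: 11:00 − 10:30 = 00:30 UTC on Sep 17.
Add 4 hours and 8 minutes leg 1 → 04:38 UTC.
Add 6 hours and 33 minutes layover in Honolulu → 11:11 UTC.
Add 5 hours and 25 minutes leg 2 → 16:36 UTC.
Add 2 hours 20 minutes layover in Yangon → 18:56 UTC.
Add 6 hours and 45 minutes leg 3 → 01:41 UTC (Sep 18).
Marquesas is UTC−9:30, so local arrival = 01:41 − 9:30 = 16:11 on Sep 17.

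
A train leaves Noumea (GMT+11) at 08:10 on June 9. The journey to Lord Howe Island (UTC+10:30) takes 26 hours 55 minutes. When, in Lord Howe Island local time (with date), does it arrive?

Convert departure to UTC: 08:10 − 11:00 = 21:10 UTC on Jun 8.
Add 26 hours and 55 minutes travel time → 00:05 UTC (Jun 10).
Lord Howe Island is UTC+10:30, so local arrival = 00:05 + 10:30 = 10:35 on Jun 10.

10:35 on Jun 10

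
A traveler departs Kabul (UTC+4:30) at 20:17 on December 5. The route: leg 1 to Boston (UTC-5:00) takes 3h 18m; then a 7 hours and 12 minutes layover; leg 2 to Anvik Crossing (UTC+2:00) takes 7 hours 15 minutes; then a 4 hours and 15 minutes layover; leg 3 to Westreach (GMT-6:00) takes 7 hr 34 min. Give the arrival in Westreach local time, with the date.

Convert departure to UTC: 20:17 − 4:30 = 15:47 UTC on Dec 5.
Add 3 hours 18 minutes leg 1 → 19:05 UTC.
Add 7 hours 12 minutes layover in Boston → 02:17 UTC (Dec 6).
Add 7 hours 15 minutes leg 2 → 09:32 UTC.
Add 4 hours and 15 minutes layover in Anvik Crossing → 13:47 UTC.
Add 7 hours 34 minutes leg 3 → 21:21 UTC.
Westreach is UTC−6:00, so local arrival = 21:21 − 6:00 = 15:21 on Dec 6.

15:21 on Dec 6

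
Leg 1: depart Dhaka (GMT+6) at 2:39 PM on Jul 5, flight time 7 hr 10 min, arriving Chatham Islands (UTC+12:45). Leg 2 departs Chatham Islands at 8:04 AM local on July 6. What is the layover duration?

3 hours 30 minutes

Convert departure to UTC: 2:39 PM − 6:00 = 8:39 AM UTC on Jul 5.
Add 7 hours 10 minutes flight time → 3:49 PM UTC.
Chatham Islands is UTC+12:45, so local arrival = 3:49 PM + 12:45 = 4:34 AM on Jul 6.
Layover = 8:04 AM − 4:34 AM = 3 hours 30 minutes.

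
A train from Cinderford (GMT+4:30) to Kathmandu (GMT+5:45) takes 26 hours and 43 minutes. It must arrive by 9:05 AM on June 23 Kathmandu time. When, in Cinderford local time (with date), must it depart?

Target arrival in UTC: 9:05 AM − 5:45 = 3:20 AM on Jun 23.
Subtract 26 hours and 43 minutes → departure 12:37 AM UTC on Jun 22.
Cinderford is UTC+4:30: 12:37 AM + 4:30 = 5:07 AM on Jun 22.

5:07 AM on June 22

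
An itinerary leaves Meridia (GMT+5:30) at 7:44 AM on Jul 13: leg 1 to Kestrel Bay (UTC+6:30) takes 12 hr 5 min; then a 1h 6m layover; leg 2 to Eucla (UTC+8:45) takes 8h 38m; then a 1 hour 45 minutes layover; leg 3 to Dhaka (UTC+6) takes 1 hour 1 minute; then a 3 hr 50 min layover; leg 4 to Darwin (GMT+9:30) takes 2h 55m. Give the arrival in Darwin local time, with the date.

7:04 PM on Jul 14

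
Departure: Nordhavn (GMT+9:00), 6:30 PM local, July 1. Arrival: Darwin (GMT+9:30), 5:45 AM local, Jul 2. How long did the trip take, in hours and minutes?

Departure in UTC: 6:30 PM − 9:00 = 9:30 AM on Jul 1.
Arrival in UTC: 5:45 AM − 9:30 = 8:15 PM on Jul 1.
Elapsed = 8:15 PM − 9:30 AM = 10 hours 45 minutes.

10 hours 45 minutes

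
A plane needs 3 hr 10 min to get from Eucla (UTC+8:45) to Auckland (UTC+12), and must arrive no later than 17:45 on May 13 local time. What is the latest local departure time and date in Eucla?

11:20 on May 13

Target arrival in UTC: 17:45 − 12:00 = 05:45 on May 13.
Subtract 3 hours 10 minutes → departure 02:35 UTC on May 13.
Eucla is UTC+8:45: 02:35 + 8:45 = 11:20 on May 13.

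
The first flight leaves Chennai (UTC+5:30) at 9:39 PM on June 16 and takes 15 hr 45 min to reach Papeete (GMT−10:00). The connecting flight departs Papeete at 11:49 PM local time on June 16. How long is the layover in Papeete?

Convert departure to UTC: 9:39 PM − 5:30 = 4:09 PM UTC on Jun 16.
Add 15 hours and 45 minutes flight time → 7:54 AM UTC (Jun 17).
Papeete is UTC−10:00, so local arrival = 7:54 AM − 10:00 = 9:54 PM on Jun 16.
Layover = 11:49 PM − 9:54 PM = 1 hour 55 minutes.

1 hour 55 minutes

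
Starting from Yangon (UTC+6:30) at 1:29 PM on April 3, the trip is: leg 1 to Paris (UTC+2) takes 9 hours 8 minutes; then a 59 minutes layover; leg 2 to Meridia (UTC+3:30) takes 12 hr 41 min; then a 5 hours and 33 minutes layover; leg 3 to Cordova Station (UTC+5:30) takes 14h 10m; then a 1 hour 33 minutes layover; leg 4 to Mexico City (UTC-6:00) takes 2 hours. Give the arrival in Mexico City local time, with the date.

11:03 PM on April 4

Convert departure to UTC: 1:29 PM − 6:30 = 6:59 AM UTC on Apr 3.
Add 9 hours 8 minutes leg 1 → 4:07 PM UTC.
Add 59 minutes layover in Paris → 5:06 PM UTC.
Add 12 hours 41 minutes leg 2 → 5:47 AM UTC (Apr 4).
Add 5 hours 33 minutes layover in Meridia → 11:20 AM UTC.
Add 14 hours 10 minutes leg 3 → 1:30 AM UTC (Apr 5).
Add 1 hour 33 minutes layover in Cordova Station → 3:03 AM UTC.
Add 2 hours leg 4 → 5:03 AM UTC.
Mexico City is UTC−6:00, so local arrival = 5:03 AM − 6:00 = 11:03 PM on Apr 4.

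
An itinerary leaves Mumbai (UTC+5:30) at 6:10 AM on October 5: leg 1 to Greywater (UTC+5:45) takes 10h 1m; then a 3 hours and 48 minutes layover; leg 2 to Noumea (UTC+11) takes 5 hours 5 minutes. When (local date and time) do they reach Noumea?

Convert departure to UTC: 6:10 AM − 5:30 = 12:40 AM UTC on Oct 5.
Add 10 hours and 1 minute leg 1 → 10:41 AM UTC.
Add 3 hours 48 minutes layover in Greywater → 2:29 PM UTC.
Add 5 hours and 5 minutes leg 2 → 7:34 PM UTC.
Noumea is UTC+11:00, so local arrival = 7:34 PM + 11:00 = 6:34 AM on Oct 6.

6:34 AM on October 6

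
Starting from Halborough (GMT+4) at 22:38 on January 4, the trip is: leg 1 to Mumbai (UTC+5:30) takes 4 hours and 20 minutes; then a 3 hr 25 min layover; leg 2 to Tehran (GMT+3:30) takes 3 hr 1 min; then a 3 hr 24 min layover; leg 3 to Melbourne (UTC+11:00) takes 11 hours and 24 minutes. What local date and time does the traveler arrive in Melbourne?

Convert departure to UTC: 22:38 − 4:00 = 18:38 UTC on Jan 4.
Add 4 hours 20 minutes leg 1 → 22:58 UTC.
Add 3 hours and 25 minutes layover in Mumbai → 02:23 UTC (Jan 5).
Add 3 hours 1 minute leg 2 → 05:24 UTC.
Add 3 hours 24 minutes layover in Tehran → 08:48 UTC.
Add 11 hours 24 minutes leg 3 → 20:12 UTC.
Melbourne is UTC+11:00, so local arrival = 20:12 + 11:00 = 07:12 on Jan 6.

07:12 on Jan 6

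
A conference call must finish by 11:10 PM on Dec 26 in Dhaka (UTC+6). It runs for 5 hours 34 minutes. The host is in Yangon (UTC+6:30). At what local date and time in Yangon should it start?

Target end time in UTC: 11:10 PM − 6:00 = 5:10 PM on Dec 26.
Subtract 5 hours 34 minutes → start 11:36 AM UTC on Dec 26.
Yangon is UTC+6:30: 11:36 AM + 6:30 = 6:06 PM on Dec 26.

6:06 PM on December 26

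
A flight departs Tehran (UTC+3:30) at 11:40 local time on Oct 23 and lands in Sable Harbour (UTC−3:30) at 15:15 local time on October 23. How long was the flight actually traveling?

Departure in UTC: 11:40 − 3:30 = 08:10 on Oct 23.
Arrival in UTC: 15:15 + 3:30 = 18:45 on Oct 23.
Elapsed = 18:45 − 08:10 = 10 hours 35 minutes.

10 hours 35 minutes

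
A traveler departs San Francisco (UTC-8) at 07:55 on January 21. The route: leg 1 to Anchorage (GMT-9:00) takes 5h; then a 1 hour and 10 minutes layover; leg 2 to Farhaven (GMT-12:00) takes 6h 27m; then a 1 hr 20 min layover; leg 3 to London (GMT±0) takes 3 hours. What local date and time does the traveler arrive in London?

08:52 on January 22

Convert departure to UTC: 07:55 + 8:00 = 15:55 UTC on Jan 21.
Add 5 hours leg 1 → 20:55 UTC.
Add 1 hour 10 minutes layover in Anchorage → 22:05 UTC.
Add 6 hours 27 minutes leg 2 → 04:32 UTC (Jan 22).
Add 1 hour 20 minutes layover in Farhaven → 05:52 UTC.
Add 3 hours leg 3 → 08:52 UTC.
London is UTC+0, so local arrival is the same: 08:52 on Jan 22.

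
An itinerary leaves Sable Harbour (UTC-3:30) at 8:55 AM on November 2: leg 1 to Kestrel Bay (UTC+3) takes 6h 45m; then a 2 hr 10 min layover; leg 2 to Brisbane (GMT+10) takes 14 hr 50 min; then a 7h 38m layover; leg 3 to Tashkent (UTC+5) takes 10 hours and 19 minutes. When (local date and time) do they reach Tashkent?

Convert departure to UTC: 8:55 AM + 3:30 = 12:25 PM UTC on Nov 2.
Add 6 hours 45 minutes leg 1 → 7:10 PM UTC.
Add 2 hours 10 minutes layover in Kestrel Bay → 9:20 PM UTC.
Add 14 hours 50 minutes leg 2 → 12:10 PM UTC (Nov 3).
Add 7 hours and 38 minutes layover in Brisbane → 7:48 PM UTC.
Add 10 hours 19 minutes leg 3 → 6:07 AM UTC (Nov 4).
Tashkent is UTC+5:00, so local arrival = 6:07 AM + 5:00 = 11:07 AM on Nov 4.

11:07 AM on November 4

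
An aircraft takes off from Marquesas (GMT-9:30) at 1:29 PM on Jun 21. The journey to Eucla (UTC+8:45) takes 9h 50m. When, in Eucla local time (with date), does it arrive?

5:34 PM on June 22

Eucla is 18:15 ahead of Marquesas.
After 9 hours and 50 minutes it is 11:19 PM in Marquesas.
Shift by the zone difference: 11:19 PM + 18:15 = 5:34 PM on Jun 22 in Eucla.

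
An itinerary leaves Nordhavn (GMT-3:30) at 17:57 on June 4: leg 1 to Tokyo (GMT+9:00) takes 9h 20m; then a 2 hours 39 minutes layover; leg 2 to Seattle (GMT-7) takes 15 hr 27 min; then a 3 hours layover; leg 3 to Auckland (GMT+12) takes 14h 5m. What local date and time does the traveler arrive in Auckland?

Convert departure to UTC: 17:57 + 3:30 = 21:27 UTC on Jun 4.
Add 9 hours and 20 minutes leg 1 → 06:47 UTC (Jun 5).
Add 2 hours 39 minutes layover in Tokyo → 09:26 UTC.
Add 15 hours 27 minutes leg 2 → 00:53 UTC (Jun 6).
Add 3 hours layover in Seattle → 03:53 UTC.
Add 14 hours 5 minutes leg 3 → 17:58 UTC.
Auckland is UTC+12:00, so local arrival = 17:58 + 12:00 = 05:58 on Jun 7.

05:58 on June 7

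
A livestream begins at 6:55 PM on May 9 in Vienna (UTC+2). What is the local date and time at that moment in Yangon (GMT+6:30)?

In UTC: 6:55 PM − 2:00 = 4:55 PM on May 9.
Yangon is UTC+6:30: 4:55 PM + 6:30 = 11:25 PM on May 9.

11:25 PM on May 9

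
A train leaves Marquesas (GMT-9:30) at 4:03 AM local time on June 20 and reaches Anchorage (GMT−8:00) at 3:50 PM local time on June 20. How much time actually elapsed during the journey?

10 hours 17 minutes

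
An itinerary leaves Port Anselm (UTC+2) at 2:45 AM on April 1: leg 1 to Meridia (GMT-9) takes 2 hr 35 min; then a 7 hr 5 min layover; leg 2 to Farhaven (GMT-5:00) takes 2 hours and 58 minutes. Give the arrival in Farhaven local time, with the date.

Convert departure to UTC: 2:45 AM − 2:00 = 12:45 AM UTC on Apr 1.
Add 2 hours 35 minutes leg 1 → 3:20 AM UTC.
Add 7 hours and 5 minutes layover in Meridia → 10:25 AM UTC.
Add 2 hours 58 minutes leg 2 → 1:23 PM UTC.
Farhaven is UTC−5:00, so local arrival = 1:23 PM − 5:00 = 8:23 AM on Apr 1.

8:23 AM on April 1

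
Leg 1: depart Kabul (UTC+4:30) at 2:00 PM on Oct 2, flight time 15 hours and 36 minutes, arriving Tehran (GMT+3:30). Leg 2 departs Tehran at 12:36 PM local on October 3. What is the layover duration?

8 hours

Convert departure to UTC: 2:00 PM − 4:30 = 9:30 AM UTC on Oct 2.
Add 15 hours 36 minutes flight time → 1:06 AM UTC (Oct 3).
Tehran is UTC+3:30, so local arrival = 1:06 AM + 3:30 = 4:36 AM on Oct 3.
Layover = 12:36 PM − 4:36 AM = 8 hours.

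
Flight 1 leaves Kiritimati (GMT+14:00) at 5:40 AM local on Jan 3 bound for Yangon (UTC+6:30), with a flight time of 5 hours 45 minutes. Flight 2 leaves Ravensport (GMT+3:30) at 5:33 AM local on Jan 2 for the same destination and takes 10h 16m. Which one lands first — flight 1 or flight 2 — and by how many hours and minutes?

the second, by 9 hours 6 minutes

Flight 1 in UTC: 5:40 AM − 14:00 = 3:40 PM on Jan 2.
+5 hours and 45 minutes → arrive 9:25 PM UTC on Jan 2.
Flight 2 in UTC: 5:33 AM − 3:30 = 2:03 AM on Jan 2.
+10 hours 16 minutes → arrive 12:19 PM UTC on Jan 2.
Flight 2 lands earlier by 9 hours 6 minutes.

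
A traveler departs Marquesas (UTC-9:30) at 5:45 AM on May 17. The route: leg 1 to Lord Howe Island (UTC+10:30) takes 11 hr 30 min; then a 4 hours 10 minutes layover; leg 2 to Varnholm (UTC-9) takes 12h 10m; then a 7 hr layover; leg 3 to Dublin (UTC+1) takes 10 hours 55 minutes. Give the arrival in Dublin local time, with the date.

2:00 PM on May 19

Convert departure to UTC: 5:45 AM + 9:30 = 3:15 PM UTC on May 17.
Add 11 hours 30 minutes leg 1 → 2:45 AM UTC (May 18).
Add 4 hours and 10 minutes layover in Lord Howe Island → 6:55 AM UTC.
Add 12 hours 10 minutes leg 2 → 7:05 PM UTC.
Add 7 hours layover in Varnholm → 2:05 AM UTC (May 19).
Add 10 hours and 55 minutes leg 3 → 1:00 PM UTC.
Dublin is UTC+1:00, so local arrival = 1:00 PM + 1:00 = 2:00 PM on May 19.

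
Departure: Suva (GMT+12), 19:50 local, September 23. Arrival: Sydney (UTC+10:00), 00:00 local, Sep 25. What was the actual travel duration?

Departure in UTC: 19:50 − 12:00 = 07:50 on Sep 23.
Arrival in UTC: 00:00 − 10:00 = 14:00 on Sep 24.
Elapsed = 14:00 − 07:50 (+1 day) = 30 hours 10 minutes.

30 hours 10 minutes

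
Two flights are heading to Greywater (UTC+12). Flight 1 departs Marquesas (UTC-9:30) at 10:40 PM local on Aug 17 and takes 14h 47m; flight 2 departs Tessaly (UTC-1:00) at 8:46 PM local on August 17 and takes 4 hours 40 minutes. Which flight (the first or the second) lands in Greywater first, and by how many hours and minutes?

the second, by 20 hours 31 minutes

Flight 1 in UTC: 10:40 PM + 9:30 = 8:10 AM on Aug 18.
+14 hours 47 minutes → arrive 10:57 PM UTC on Aug 18.
Flight 2 in UTC: 8:46 PM + 1:00 = 9:46 PM on Aug 17.
+4 hours and 40 minutes → arrive 2:26 AM UTC on Aug 18.
Flight 2 lands earlier by 20 hours 31 minutes.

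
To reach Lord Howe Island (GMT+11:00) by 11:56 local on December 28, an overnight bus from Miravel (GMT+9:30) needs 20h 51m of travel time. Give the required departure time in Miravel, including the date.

Target arrival in UTC: 11:56 − 11:00 = 00:56 on Dec 28.
Subtract 20 hours and 51 minutes → departure 04:05 UTC on Dec 27.
Miravel is UTC+9:30: 04:05 + 9:30 = 13:35 on Dec 27.

13:35 on December 27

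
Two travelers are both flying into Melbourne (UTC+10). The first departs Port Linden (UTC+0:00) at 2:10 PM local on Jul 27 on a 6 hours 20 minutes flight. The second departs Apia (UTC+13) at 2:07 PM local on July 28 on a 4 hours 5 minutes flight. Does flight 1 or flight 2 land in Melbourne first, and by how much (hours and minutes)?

Flight 1 departs at 2:10 PM UTC (Jul 27).
+6 hours 20 minutes → arrive 8:30 PM UTC on Jul 27.
Flight 2 in UTC: 2:07 PM − 13:00 = 1:07 AM on Jul 28.
+4 hours 5 minutes → arrive 5:12 AM UTC on Jul 28.
Flight 1 lands earlier by 8 hours 42 minutes.

the first, by 8 hours 42 minutes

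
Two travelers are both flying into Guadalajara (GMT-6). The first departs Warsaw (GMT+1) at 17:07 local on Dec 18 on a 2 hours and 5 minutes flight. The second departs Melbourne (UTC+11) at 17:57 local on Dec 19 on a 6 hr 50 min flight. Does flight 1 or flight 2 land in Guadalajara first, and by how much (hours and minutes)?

the first, by 19 hours 35 minutes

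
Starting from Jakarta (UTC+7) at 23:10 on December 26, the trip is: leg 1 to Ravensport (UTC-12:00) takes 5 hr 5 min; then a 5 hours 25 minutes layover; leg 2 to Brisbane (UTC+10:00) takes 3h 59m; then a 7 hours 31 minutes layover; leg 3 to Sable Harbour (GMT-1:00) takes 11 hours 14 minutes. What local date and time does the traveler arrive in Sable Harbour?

Convert departure to UTC: 23:10 − 7:00 = 16:10 UTC on Dec 26.
Add 5 hours 5 minutes leg 1 → 21:15 UTC.
Add 5 hours 25 minutes layover in Ravensport → 02:40 UTC (Dec 27).
Add 3 hours 59 minutes leg 2 → 06:39 UTC.
Add 7 hours and 31 minutes layover in Brisbane → 14:10 UTC.
Add 11 hours and 14 minutes leg 3 → 01:24 UTC (Dec 28).
Sable Harbour is UTC−1:00, so local arrival = 01:24 − 1:00 = 00:24 on Dec 28.

00:24 on December 28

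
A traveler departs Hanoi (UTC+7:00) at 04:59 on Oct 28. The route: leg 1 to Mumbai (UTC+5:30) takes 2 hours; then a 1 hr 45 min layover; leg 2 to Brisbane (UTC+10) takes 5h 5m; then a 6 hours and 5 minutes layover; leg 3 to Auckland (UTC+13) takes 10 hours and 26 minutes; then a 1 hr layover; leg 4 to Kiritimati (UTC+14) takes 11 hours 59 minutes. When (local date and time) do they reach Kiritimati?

02:19 on October 30

Convert departure to UTC: 04:59 − 7:00 = 21:59 UTC on Oct 27.
Add 2 hours leg 1 → 23:59 UTC.
Add 1 hour and 45 minutes layover in Mumbai → 01:44 UTC (Oct 28).
Add 5 hours and 5 minutes leg 2 → 06:49 UTC.
Add 6 hours and 5 minutes layover in Brisbane → 12:54 UTC.
Add 10 hours and 26 minutes leg 3 → 23:20 UTC.
Add 1 hour layover in Auckland → 00:20 UTC (Oct 29).
Add 11 hours 59 minutes leg 4 → 12:19 UTC.
Kiritimati is UTC+14:00, so local arrival = 12:19 + 14:00 = 02:19 on Oct 30.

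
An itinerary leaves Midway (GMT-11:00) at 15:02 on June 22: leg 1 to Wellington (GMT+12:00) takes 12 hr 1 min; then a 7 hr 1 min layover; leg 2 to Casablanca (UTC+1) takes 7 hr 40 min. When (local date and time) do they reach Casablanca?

Convert departure to UTC: 15:02 + 11:00 = 02:02 UTC on Jun 23.
Add 12 hours and 1 minute leg 1 → 14:03 UTC.
Add 7 hours 1 minute layover in Wellington → 21:04 UTC.
Add 7 hours 40 minutes leg 2 → 04:44 UTC (Jun 24).
Casablanca is UTC+1:00, so local arrival = 04:44 + 1:00 = 05:44 on Jun 24.

05:44 on Jun 24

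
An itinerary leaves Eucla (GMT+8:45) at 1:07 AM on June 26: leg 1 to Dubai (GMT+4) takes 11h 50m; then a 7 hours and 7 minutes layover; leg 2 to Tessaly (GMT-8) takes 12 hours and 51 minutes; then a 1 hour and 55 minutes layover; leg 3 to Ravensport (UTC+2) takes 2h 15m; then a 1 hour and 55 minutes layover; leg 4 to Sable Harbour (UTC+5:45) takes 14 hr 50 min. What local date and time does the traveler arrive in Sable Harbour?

2:50 AM on June 28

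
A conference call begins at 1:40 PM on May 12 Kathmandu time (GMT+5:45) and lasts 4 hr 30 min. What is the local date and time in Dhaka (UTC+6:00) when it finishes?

6:25 PM on May 12

Dhaka is 0:15 ahead of Kathmandu.
After 4 hours and 30 minutes it is 6:10 PM in Kathmandu.
Shift by the zone difference: 6:10 PM + 0:15 = 6:25 PM on May 12 in Dhaka.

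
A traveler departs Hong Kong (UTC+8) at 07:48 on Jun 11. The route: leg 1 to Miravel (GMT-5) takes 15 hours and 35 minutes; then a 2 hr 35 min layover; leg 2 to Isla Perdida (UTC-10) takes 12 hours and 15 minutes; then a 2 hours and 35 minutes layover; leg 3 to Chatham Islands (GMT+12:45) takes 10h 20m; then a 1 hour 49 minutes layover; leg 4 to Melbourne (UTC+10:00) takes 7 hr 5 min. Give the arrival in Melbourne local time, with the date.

Convert departure to UTC: 07:48 − 8:00 = 23:48 UTC on Jun 10.
Add 15 hours 35 minutes leg 1 → 15:23 UTC (Jun 11).
Add 2 hours 35 minutes layover in Miravel → 17:58 UTC.
Add 12 hours 15 minutes leg 2 → 06:13 UTC (Jun 12).
Add 2 hours and 35 minutes layover in Isla Perdida → 08:48 UTC.
Add 10 hours 20 minutes leg 3 → 19:08 UTC.
Add 1 hour 49 minutes layover in Chatham Islands → 20:57 UTC.
Add 7 hours 5 minutes leg 4 → 04:02 UTC (Jun 13).
Melbourne is UTC+10:00, so local arrival = 04:02 + 10:00 = 14:02 on Jun 13.

14:02 on June 13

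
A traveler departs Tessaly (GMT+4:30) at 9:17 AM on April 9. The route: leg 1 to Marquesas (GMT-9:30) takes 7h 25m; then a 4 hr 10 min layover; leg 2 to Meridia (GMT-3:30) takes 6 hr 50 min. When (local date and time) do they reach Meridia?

7:42 PM on April 9

Convert departure to UTC: 9:17 AM − 4:30 = 4:47 AM UTC on Apr 9.
Add 7 hours and 25 minutes leg 1 → 12:12 PM UTC.
Add 4 hours and 10 minutes layover in Marquesas → 4:22 PM UTC.
Add 6 hours 50 minutes leg 2 → 11:12 PM UTC.
Meridia is UTC−3:30, so local arrival = 11:12 PM − 3:30 = 7:42 PM on Apr 9.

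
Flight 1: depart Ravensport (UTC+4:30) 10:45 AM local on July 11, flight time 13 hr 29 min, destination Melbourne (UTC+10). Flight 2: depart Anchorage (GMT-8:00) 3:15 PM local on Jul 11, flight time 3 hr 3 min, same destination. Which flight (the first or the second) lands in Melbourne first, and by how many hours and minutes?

Flight 1 in UTC: 10:45 AM − 4:30 = 6:15 AM on Jul 11.
+13 hours and 29 minutes → arrive 7:44 PM UTC on Jul 11.
Flight 2 in UTC: 3:15 PM + 8:00 = 11:15 PM on Jul 11.
+3 hours 3 minutes → arrive 2:18 AM UTC on Jul 12.
Flight 1 lands earlier by 6 hours 34 minutes.

the first, by 6 hours 34 minutes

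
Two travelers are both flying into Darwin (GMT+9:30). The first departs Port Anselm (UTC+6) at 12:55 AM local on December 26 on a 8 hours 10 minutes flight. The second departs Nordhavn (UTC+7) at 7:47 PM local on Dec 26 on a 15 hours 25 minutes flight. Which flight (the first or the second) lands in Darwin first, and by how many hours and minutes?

Flight 1 in UTC: 12:55 AM − 6:00 = 6:55 PM on Dec 25.
+8 hours and 10 minutes → arrive 3:05 AM UTC on Dec 26.
Flight 2 in UTC: 7:47 PM − 7:00 = 12:47 PM on Dec 26.
+15 hours 25 minutes → arrive 4:12 AM UTC on Dec 27.
Flight 1 lands earlier by 25 hours 7 minutes.

the first, by 25 hours 7 minutes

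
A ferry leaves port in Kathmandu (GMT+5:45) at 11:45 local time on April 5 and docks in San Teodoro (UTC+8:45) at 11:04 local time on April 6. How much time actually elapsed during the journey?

20 hours 19 minutes

Departure in UTC: 11:45 − 5:45 = 06:00 on Apr 5.
Arrival in UTC: 11:04 − 8:45 = 02:19 on Apr 6.
Elapsed = 02:19 − 06:00 (+1 day) = 20 hours 19 minutes.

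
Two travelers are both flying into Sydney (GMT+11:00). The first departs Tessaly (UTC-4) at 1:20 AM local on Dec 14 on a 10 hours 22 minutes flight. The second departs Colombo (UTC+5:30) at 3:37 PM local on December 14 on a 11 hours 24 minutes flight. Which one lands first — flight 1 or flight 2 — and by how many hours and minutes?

the first, by 5 hours 49 minutes

Flight 1 in UTC: 1:20 AM + 4:00 = 5:20 AM on Dec 14.
+10 hours 22 minutes → arrive 3:42 PM UTC on Dec 14.
Flight 2 in UTC: 3:37 PM − 5:30 = 10:07 AM on Dec 14.
+11 hours 24 minutes → arrive 9:31 PM UTC on Dec 14.
Flight 1 lands earlier by 5 hours 49 minutes.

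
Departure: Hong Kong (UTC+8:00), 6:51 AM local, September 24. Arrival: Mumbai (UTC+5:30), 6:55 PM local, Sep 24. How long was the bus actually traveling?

14 hours 34 minutes

Departure in UTC: 6:51 AM − 8:00 = 10:51 PM on Sep 23.
Arrival in UTC: 6:55 PM − 5:30 = 1:25 PM on Sep 24.
Elapsed = 1:25 PM − 10:51 PM (+1 day) = 14 hours 34 minutes.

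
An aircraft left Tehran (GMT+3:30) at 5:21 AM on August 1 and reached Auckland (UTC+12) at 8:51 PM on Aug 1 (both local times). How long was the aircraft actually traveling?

7 hours

Auckland is 8:30 ahead of Tehran.
Clock-face elapsed time (ignoring zones) is 15 hours 30 minutes.
Actual elapsed = 15 hours 30 minutes − 8:30 = 7 hours.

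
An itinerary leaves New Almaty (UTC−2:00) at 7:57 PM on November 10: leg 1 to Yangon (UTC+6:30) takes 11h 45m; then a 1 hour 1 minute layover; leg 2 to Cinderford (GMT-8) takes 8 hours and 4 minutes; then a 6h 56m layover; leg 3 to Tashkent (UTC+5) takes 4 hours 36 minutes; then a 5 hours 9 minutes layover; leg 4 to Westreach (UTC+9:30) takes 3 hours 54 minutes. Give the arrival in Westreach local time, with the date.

Convert departure to UTC: 7:57 PM + 2:00 = 9:57 PM UTC on Nov 10.
Add 11 hours and 45 minutes leg 1 → 9:42 AM UTC (Nov 11).
Add 1 hour and 1 minute layover in Yangon → 10:43 AM UTC.
Add 8 hours and 4 minutes leg 2 → 6:47 PM UTC.
Add 6 hours 56 minutes layover in Cinderford → 1:43 AM UTC (Nov 12).
Add 4 hours and 36 minutes leg 3 → 6:19 AM UTC.
Add 5 hours and 9 minutes layover in Tashkent → 11:28 AM UTC.
Add 3 hours 54 minutes leg 4 → 3:22 PM UTC.
Westreach is UTC+9:30, so local arrival = 3:22 PM + 9:30 = 12:52 AM on Nov 13.

12:52 AM on November 13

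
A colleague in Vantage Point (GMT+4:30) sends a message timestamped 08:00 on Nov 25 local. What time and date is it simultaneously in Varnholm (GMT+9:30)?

13:00 on Nov 25

In UTC: 08:00 − 4:30 = 03:30 on Nov 25.
Varnholm is UTC+9:30: 03:30 + 9:30 = 13:00 on Nov 25.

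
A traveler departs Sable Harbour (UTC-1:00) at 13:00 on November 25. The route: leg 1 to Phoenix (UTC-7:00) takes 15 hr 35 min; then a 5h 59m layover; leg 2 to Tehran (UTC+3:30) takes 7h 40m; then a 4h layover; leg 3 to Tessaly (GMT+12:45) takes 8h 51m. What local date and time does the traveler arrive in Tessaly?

20:50 on Nov 27

Convert departure to UTC: 13:00 + 1:00 = 14:00 UTC on Nov 25.
Add 15 hours 35 minutes leg 1 → 05:35 UTC (Nov 26).
Add 5 hours 59 minutes layover in Phoenix → 11:34 UTC.
Add 7 hours and 40 minutes leg 2 → 19:14 UTC.
Add 4 hours layover in Tehran → 23:14 UTC.
Add 8 hours and 51 minutes leg 3 → 08:05 UTC (Nov 27).
Tessaly is UTC+12:45, so local arrival = 08:05 + 12:45 = 20:50 on Nov 27.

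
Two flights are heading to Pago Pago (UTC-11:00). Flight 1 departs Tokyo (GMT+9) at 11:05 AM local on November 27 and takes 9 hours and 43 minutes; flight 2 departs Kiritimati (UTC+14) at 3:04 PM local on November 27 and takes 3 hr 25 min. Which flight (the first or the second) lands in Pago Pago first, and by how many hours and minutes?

the second, by 7 hours 19 minutes

Flight 1 in UTC: 11:05 AM − 9:00 = 2:05 AM on Nov 27.
+9 hours 43 minutes → arrive 11:48 AM UTC on Nov 27.
Flight 2 in UTC: 3:04 PM − 14:00 = 1:04 AM on Nov 27.
+3 hours and 25 minutes → arrive 4:29 AM UTC on Nov 27.
Flight 2 lands earlier by 7 hours 19 minutes.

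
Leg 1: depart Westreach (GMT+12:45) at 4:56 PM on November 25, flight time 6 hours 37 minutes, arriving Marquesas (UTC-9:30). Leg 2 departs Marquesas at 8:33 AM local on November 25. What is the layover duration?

7 hours 15 minutes

Convert departure to UTC: 4:56 PM − 12:45 = 4:11 AM UTC on Nov 25.
Add 6 hours and 37 minutes flight time → 10:48 AM UTC.
Marquesas is UTC−9:30, so local arrival = 10:48 AM − 9:30 = 1:18 AM on Nov 25.
Layover = 8:33 AM − 1:18 AM = 7 hours 15 minutes.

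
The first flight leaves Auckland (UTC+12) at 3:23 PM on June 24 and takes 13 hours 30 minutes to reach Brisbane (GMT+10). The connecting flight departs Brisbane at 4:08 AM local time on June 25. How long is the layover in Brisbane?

Convert departure to UTC: 3:23 PM − 12:00 = 3:23 AM UTC on Jun 24.
Add 13 hours 30 minutes flight time → 4:53 PM UTC.
Brisbane is UTC+10:00, so local arrival = 4:53 PM + 10:00 = 2:53 AM on Jun 25.
Layover = 4:08 AM − 2:53 AM = 1 hour 15 minutes.

1 hour 15 minutes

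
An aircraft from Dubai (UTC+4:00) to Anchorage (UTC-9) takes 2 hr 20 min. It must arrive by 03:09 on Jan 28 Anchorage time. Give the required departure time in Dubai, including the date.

Target arrival in UTC: 03:09 + 9:00 = 12:09 on Jan 28.
Subtract 2 hours 20 minutes → departure 09:49 UTC on Jan 28.
Dubai is UTC+4:00: 09:49 + 4:00 = 13:49 on Jan 28.

13:49 on January 28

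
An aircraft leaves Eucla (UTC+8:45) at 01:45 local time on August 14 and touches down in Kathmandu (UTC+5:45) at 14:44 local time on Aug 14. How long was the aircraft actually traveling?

15 hours 59 minutes

Kathmandu is 3:00 behind Eucla.
Clock-face elapsed time (ignoring zones) is 12 hours 59 minutes.
Actual elapsed = 12 hours 59 minutes + 3:00 = 15 hours 59 minutes.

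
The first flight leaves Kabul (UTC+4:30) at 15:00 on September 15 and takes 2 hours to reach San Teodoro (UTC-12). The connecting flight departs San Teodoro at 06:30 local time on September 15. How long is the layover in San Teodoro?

Convert departure to UTC: 15:00 − 4:30 = 10:30 UTC on Sep 15.
Add 2 hours flight time → 12:30 UTC.
San Teodoro is UTC−12:00, so local arrival = 12:30 − 12:00 = 00:30 on Sep 15.
Layover = 06:30 − 00:30 = 6 hours.

6 hours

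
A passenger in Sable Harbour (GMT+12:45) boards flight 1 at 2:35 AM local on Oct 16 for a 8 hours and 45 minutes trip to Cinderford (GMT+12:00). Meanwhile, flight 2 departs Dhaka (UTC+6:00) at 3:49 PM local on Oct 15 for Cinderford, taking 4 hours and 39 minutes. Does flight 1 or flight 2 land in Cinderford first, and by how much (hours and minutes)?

the second, by 8 hours 7 minutes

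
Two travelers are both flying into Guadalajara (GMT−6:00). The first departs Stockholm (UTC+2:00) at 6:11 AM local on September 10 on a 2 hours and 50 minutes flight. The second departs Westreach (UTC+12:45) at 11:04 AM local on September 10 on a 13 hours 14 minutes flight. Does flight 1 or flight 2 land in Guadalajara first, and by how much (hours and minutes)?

the first, by 4 hours 32 minutes

Flight 1 in UTC: 6:11 AM − 2:00 = 4:11 AM on Sep 10.
+2 hours 50 minutes → arrive 7:01 AM UTC on Sep 10.
Flight 2 in UTC: 11:04 AM − 12:45 = 10:19 PM on Sep 9.
+13 hours 14 minutes → arrive 11:33 AM UTC on Sep 10.
Flight 1 lands earlier by 4 hours 32 minutes.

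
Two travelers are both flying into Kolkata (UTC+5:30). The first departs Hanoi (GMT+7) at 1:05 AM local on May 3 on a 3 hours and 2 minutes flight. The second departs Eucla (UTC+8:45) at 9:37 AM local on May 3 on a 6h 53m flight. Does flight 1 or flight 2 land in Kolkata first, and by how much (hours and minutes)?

the first, by 10 hours 38 minutes

Flight 1 in UTC: 1:05 AM − 7:00 = 6:05 PM on May 2.
+3 hours and 2 minutes → arrive 9:07 PM UTC on May 2.
Flight 2 in UTC: 9:37 AM − 8:45 = 12:52 AM on May 3.
+6 hours 53 minutes → arrive 7:45 AM UTC on May 3.
Flight 1 lands earlier by 10 hours 38 minutes.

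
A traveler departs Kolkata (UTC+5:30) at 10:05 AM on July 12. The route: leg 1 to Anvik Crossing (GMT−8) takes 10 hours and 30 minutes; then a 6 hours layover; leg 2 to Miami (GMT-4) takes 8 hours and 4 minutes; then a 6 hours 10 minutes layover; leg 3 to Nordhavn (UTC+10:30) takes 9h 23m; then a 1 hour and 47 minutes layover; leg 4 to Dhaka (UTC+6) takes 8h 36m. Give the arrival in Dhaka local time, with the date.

1:05 PM on July 14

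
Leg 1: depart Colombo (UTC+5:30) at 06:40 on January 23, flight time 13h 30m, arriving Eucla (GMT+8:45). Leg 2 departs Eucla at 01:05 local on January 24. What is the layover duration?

Convert departure to UTC: 06:40 − 5:30 = 01:10 UTC on Jan 23.
Add 13 hours 30 minutes flight time → 14:40 UTC.
Eucla is UTC+8:45, so local arrival = 14:40 + 8:45 = 23:25 on Jan 23.
Layover = 01:05 − 23:25 (+1 day) = 1 hour 40 minutes.

1 hour 40 minutes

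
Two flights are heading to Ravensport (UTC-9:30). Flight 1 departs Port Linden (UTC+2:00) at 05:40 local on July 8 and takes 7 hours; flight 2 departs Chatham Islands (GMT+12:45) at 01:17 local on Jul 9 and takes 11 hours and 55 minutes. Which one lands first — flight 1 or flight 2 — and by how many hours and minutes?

Flight 1 in UTC: 05:40 − 2:00 = 03:40 on Jul 8.
+7 hours → arrive 10:40 UTC on Jul 8.
Flight 2 in UTC: 01:17 − 12:45 = 12:32 on Jul 8.
+11 hours and 55 minutes → arrive 00:27 UTC on Jul 9.
Flight 1 lands earlier by 13 hours 47 minutes.

the first, by 13 hours 47 minutes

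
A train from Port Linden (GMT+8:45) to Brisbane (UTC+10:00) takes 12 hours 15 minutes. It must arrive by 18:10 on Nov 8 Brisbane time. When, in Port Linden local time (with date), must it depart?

04:40 on Nov 8

Target arrival in UTC: 18:10 − 10:00 = 08:10 on Nov 8.
Subtract 12 hours 15 minutes → departure 19:55 UTC on Nov 7.
Port Linden is UTC+8:45: 19:55 + 8:45 = 04:40 on Nov 8.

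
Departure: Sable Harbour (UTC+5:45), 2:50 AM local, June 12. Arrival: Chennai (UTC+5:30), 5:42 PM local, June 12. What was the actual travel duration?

15 hours 7 minutes

Departure in UTC: 2:50 AM − 5:45 = 9:05 PM on Jun 11.
Arrival in UTC: 5:42 PM − 5:30 = 12:12 PM on Jun 12.
Elapsed = 12:12 PM − 9:05 PM (+1 day) = 15 hours 7 minutes.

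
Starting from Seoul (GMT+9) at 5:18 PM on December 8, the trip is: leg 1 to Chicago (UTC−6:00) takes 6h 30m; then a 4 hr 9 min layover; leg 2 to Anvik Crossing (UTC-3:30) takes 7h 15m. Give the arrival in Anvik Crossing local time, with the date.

10:42 PM on December 8

Convert departure to UTC: 5:18 PM − 9:00 = 8:18 AM UTC on Dec 8.
Add 6 hours 30 minutes leg 1 → 2:48 PM UTC.
Add 4 hours and 9 minutes layover in Chicago → 6:57 PM UTC.
Add 7 hours and 15 minutes leg 2 → 2:12 AM UTC (Dec 9).
Anvik Crossing is UTC−3:30, so local arrival = 2:12 AM − 3:30 = 10:42 PM on Dec 8.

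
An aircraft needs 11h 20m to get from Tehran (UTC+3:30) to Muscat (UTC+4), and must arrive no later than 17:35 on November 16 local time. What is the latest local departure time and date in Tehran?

Target arrival in UTC: 17:35 − 4:00 = 13:35 on Nov 16.
Subtract 11 hours 20 minutes → departure 02:15 UTC on Nov 16.
Tehran is UTC+3:30: 02:15 + 3:30 = 05:45 on Nov 16.

05:45 on Nov 16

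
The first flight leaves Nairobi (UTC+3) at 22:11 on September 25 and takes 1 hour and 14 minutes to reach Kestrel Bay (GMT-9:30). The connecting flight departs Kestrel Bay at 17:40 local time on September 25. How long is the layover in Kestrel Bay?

6 hours 45 minutes

Convert departure to UTC: 22:11 − 3:00 = 19:11 UTC on Sep 25.
Add 1 hour and 14 minutes flight time → 20:25 UTC.
Kestrel Bay is UTC−9:30, so local arrival = 20:25 − 9:30 = 10:55 on Sep 25.
Layover = 17:40 − 10:55 = 6 hours 45 minutes.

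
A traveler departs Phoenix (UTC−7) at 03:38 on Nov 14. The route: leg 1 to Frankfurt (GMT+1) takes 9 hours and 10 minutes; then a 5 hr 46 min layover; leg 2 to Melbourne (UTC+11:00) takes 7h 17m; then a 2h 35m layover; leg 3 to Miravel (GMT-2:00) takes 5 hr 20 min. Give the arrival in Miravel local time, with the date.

14:46 on November 15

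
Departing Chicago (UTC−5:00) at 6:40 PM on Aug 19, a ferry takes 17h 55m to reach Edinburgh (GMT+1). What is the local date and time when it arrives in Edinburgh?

6:35 PM on Aug 20

Convert departure to UTC: 6:40 PM + 5:00 = 11:40 PM UTC on Aug 19.
Add 17 hours 55 minutes travel time → 5:35 PM UTC (Aug 20).
Edinburgh is UTC+1:00, so local arrival = 5:35 PM + 1:00 = 6:35 PM on Aug 20.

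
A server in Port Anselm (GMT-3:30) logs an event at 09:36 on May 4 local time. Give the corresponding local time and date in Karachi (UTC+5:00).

Karachi is 8:30 ahead of Port Anselm.
Shift by the zone difference: 09:36 + 8:30 = 18:06 on May 4 in Karachi.

18:06 on May 4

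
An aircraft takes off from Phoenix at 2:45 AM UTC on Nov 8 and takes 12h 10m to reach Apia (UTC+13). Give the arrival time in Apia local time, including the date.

3:55 AM on November 9

Departure is given in UTC: 2:45 AM on Nov 8.
Add 12 hours 10 minutes → 2:55 PM UTC.
Apia is UTC+13:00: 2:55 PM + 13:00 = 3:55 AM on Nov 9.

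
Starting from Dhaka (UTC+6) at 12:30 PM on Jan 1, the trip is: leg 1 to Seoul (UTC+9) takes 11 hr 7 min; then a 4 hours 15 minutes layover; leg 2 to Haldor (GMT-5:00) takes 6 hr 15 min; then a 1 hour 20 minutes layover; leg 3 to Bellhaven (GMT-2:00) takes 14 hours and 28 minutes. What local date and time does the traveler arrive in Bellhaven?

5:55 PM on January 2

Convert departure to UTC: 12:30 PM − 6:00 = 6:30 AM UTC on Jan 1.
Add 11 hours 7 minutes leg 1 → 5:37 PM UTC.
Add 4 hours and 15 minutes layover in Seoul → 9:52 PM UTC.
Add 6 hours and 15 minutes leg 2 → 4:07 AM UTC (Jan 2).
Add 1 hour and 20 minutes layover in Haldor → 5:27 AM UTC.
Add 14 hours 28 minutes leg 3 → 7:55 PM UTC.
Bellhaven is UTC−2:00, so local arrival = 7:55 PM − 2:00 = 5:55 PM on Jan 2.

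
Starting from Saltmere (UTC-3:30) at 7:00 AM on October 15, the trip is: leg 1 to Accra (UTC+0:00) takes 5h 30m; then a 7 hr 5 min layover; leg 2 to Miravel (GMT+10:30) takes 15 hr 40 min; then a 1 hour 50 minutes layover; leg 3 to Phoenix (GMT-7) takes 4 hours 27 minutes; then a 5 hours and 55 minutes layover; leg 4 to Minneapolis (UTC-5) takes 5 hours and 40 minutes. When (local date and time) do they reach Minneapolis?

Convert departure to UTC: 7:00 AM + 3:30 = 10:30 AM UTC on Oct 15.
Add 5 hours and 30 minutes leg 1 → 4:00 PM UTC.
Add 7 hours and 5 minutes layover in Accra → 11:05 PM UTC.
Add 15 hours 40 minutes leg 2 → 2:45 PM UTC (Oct 16).
Add 1 hour and 50 minutes layover in Miravel → 4:35 PM UTC.
Add 4 hours 27 minutes leg 3 → 9:02 PM UTC.
Add 5 hours 55 minutes layover in Phoenix → 2:57 AM UTC (Oct 17).
Add 5 hours 40 minutes leg 4 → 8:37 AM UTC.
Minneapolis is UTC−5:00, so local arrival = 8:37 AM − 5:00 = 3:37 AM on Oct 17.

3:37 AM on October 17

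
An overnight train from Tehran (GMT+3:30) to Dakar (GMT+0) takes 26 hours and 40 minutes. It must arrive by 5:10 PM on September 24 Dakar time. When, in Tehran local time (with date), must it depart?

6:00 PM on September 23

Target arrival is already UTC: 5:10 PM on Sep 24.
Subtract 26 hours 40 minutes → departure 2:30 PM UTC on Sep 23.
Tehran is UTC+3:30: 2:30 PM + 3:30 = 6:00 PM on Sep 23.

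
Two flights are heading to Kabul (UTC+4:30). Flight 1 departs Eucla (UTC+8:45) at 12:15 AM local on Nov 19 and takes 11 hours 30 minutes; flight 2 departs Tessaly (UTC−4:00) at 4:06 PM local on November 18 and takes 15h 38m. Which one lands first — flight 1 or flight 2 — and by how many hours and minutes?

the first, by 8 hours 44 minutes

Flight 1 in UTC: 12:15 AM − 8:45 = 3:30 PM on Nov 18.
+11 hours 30 minutes → arrive 3:00 AM UTC on Nov 19.
Flight 2 in UTC: 4:06 PM + 4:00 = 8:06 PM on Nov 18.
+15 hours 38 minutes → arrive 11:44 AM UTC on Nov 19.
Flight 1 lands earlier by 8 hours 44 minutes.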